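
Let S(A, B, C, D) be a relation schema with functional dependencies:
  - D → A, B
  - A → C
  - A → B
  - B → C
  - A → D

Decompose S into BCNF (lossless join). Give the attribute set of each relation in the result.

Candidate keys of the original relation: {A}, {D}.
In {A, B, C, D}, {B} is not a superkey ({B}⁺ restricted to this set is {B, C}), so split on B → C into {B, C} and {A, B, D}.
{B, C}: every determinant is a superkey — BCNF.
{A, B, D}: every determinant is a superkey — BCNF.

{A, B, D}; {B, C}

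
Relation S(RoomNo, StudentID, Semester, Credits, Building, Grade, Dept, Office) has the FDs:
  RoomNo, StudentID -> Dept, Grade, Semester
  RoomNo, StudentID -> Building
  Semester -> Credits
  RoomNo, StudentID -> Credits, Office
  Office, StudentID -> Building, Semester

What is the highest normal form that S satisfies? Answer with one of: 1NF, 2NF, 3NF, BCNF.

Candidate key: {RoomNo, StudentID}. Prime attributes: {RoomNo, StudentID}.
Semester -> Credits: {Semester}⁺ = {Credits, Semester}, which is not all of the attributes, so the left side is not a superkey — BCNF is violated.
Semester -> Credits has non-prime {Credits} on the right and a non-superkey on the left, so 3NF fails.
Checking every proper subset of each key, none determines a non-prime attribute — 2NF is satisfied.

2NF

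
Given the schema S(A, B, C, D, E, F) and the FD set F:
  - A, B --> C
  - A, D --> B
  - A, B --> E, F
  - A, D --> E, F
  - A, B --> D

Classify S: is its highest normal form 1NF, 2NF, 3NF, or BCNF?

Candidate keys: {A, B}, {A, D}. Prime attributes: {A, B, D}.
Every FD has a superkey on the left, so the relation is in BCNF.

BCNF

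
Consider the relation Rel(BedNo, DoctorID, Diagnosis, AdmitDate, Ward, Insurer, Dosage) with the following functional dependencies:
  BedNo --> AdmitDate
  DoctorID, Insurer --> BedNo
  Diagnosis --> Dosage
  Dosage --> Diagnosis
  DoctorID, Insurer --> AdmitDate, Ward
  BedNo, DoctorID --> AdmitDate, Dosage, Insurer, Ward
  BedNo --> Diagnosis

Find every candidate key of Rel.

{BedNo, DoctorID}, {DoctorID, Insurer}

{DoctorID} never appears on the right of any FD, so every key must include it.
{BedNo, DoctorID} is a candidate key since {BedNo, DoctorID}⁺ = {AdmitDate, BedNo, Diagnosis, DoctorID, Dosage, Insurer, Ward} covers every attribute.
{DoctorID, Insurer} is a candidate key since {DoctorID, Insurer}⁺ = {AdmitDate, BedNo, Diagnosis, DoctorID, Dosage, Insurer, Ward} covers every attribute.
No proper subset of any of these is a key, and no other minimal superkey exists.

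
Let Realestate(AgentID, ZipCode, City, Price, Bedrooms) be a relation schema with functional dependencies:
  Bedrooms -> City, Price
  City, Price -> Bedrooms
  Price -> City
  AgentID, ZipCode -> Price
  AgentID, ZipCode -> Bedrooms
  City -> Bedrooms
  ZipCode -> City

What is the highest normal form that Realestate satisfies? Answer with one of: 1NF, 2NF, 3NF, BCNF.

Candidate key: {AgentID, ZipCode}. Prime attributes: {AgentID, ZipCode}.
For Bedrooms -> City, Price we have {Bedrooms}⁺ = {Bedrooms, City, Price}; {Bedrooms} is not a superkey, so BCNF fails.
Bedrooms -> City, Price has non-prime {City, Price} on the right and a non-superkey on the left, so 3NF fails.
{ZipCode} is a proper subset of the key {AgentID, ZipCode}, and {ZipCode}⁺ contains the non-prime attributes {Bedrooms, City, Price} — a partial dependency, so 2NF is violated.

1NF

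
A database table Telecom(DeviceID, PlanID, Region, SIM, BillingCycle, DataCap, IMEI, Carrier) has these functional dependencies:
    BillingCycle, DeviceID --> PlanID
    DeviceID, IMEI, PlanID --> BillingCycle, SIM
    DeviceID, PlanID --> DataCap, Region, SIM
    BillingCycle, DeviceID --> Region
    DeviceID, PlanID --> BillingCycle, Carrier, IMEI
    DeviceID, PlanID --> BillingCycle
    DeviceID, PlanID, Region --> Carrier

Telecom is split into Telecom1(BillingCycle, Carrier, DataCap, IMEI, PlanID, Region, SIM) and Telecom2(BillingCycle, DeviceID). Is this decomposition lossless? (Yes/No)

The shared attributes are {BillingCycle} and {BillingCycle}⁺ = {BillingCycle}.
The closure covers neither Telecom1 nor Telecom2 entirely; the join is not lossless.

No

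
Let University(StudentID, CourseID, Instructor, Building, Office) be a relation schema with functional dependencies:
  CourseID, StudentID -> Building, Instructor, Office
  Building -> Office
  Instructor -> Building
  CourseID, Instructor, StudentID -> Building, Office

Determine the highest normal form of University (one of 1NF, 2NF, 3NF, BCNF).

Candidate key: {CourseID, StudentID}. Prime attributes: {CourseID, StudentID}.
Building -> Office: {Building}⁺ = {Building, Office}, which is not all of the attributes, so the left side is not a superkey — BCNF is violated.
Building -> Office determines the non-prime attribute {Office} from a non-superkey — 3NF is violated.
No proper subset of a key has a non-prime attribute in its closure, so there is no partial dependency; 2NF holds.

2NF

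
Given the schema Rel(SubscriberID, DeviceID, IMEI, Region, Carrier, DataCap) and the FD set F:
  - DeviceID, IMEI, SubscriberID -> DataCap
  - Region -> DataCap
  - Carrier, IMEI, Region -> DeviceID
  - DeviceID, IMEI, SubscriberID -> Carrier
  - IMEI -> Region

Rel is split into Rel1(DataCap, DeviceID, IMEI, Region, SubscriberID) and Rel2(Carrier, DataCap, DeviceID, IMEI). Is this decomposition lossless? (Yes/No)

No

The shared attributes are {DataCap, DeviceID, IMEI} and {DataCap, DeviceID, IMEI}⁺ = {DataCap, DeviceID, IMEI, Region}.
Rel1 ⊄ {DataCap, DeviceID, IMEI, Region} and Rel2 ⊄ {DataCap, DeviceID, IMEI, Region}, so the split is lossy.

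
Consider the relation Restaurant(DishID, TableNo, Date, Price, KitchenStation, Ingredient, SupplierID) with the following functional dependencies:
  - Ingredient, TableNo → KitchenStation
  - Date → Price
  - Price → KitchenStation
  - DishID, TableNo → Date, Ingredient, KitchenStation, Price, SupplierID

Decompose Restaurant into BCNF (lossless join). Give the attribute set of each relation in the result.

{Date, DishID, Ingredient, SupplierID, TableNo}; {Date, Price}; {Ingredient, KitchenStation, TableNo}

Candidate key of the original relation: {DishID, TableNo}.
In {Date, DishID, Ingredient, KitchenStation, Price, SupplierID, TableNo}, {Ingredient, TableNo} is not a superkey ({Ingredient, TableNo}⁺ restricted to this set is {Ingredient, KitchenStation, TableNo}), so split on Ingredient, TableNo → KitchenStation into {Ingredient, KitchenStation, TableNo} and {Date, DishID, Ingredient, Price, SupplierID, TableNo}.
{Ingredient, KitchenStation, TableNo} has no BCNF violation.
In {Date, DishID, Ingredient, Price, SupplierID, TableNo}, {Date} is not a superkey ({Date}⁺ restricted to this set is {Date, Price}), so split on Date → Price into {Date, Price} and {Date, DishID, Ingredient, SupplierID, TableNo}.
{Date, Price} has no BCNF violation.
{Date, DishID, Ingredient, SupplierID, TableNo} has no BCNF violation.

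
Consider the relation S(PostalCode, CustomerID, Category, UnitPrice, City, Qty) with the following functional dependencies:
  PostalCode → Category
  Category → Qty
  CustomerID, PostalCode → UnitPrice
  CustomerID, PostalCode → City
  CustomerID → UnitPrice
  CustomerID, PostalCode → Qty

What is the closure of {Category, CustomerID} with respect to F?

Start with {Category, CustomerID}.
Category → Qty applies; add {Qty} → now {Category, CustomerID, Qty}.
CustomerID → UnitPrice applies; add {UnitPrice} → now {Category, CustomerID, Qty, UnitPrice}.
No further FD applies.

{Category, CustomerID, Qty, UnitPrice}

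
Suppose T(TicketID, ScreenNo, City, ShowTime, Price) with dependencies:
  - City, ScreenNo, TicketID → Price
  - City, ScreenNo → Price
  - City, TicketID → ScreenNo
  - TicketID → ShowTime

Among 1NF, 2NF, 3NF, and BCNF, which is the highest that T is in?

Candidate key: {City, TicketID}. Prime attributes: {City, TicketID}.
City, ScreenNo → Price breaks BCNF: {City, ScreenNo}⁺ = {City, Price, ScreenNo}, so {City, ScreenNo} is not a superkey.
Because {Price} is non-prime and the left side of City, ScreenNo → Price is not a superkey, the relation is not in 3NF.
The proper key subset {TicketID} of {City, TicketID} determines non-prime {ShowTime}, so the relation is not even in 2NF.

1NF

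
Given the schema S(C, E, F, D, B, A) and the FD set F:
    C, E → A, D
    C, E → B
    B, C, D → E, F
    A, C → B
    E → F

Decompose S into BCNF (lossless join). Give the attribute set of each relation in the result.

Candidate keys of the original relation: {A, C, D}, {B, C, D}, {C, E}.
{A, B, C, D, E, F}: {A, C} determines {A, B, C} here but is not a superkey — split on A, C → B, giving {A, B, C} and {A, C, D, E, F}.
{A, B, C} is in BCNF.
{A, C, D, E, F}: {E} determines {E, F} here but is not a superkey — split on E → F, giving {E, F} and {A, C, D, E}.
{E, F} is in BCNF.
{A, C, D, E} is in BCNF.

{A, B, C}; {A, C, D, E}; {E, F}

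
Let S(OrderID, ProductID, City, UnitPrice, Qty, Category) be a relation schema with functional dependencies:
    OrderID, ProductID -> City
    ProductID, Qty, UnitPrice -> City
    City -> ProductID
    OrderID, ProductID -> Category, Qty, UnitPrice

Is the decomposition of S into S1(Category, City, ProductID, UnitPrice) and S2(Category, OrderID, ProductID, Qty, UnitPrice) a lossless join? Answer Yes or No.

No

S1 ∩ S2 = {Category, ProductID, UnitPrice}; its closure under F is {Category, ProductID, UnitPrice}.
Neither S1 nor S2 is contained in that closure, so the decomposition is lossy.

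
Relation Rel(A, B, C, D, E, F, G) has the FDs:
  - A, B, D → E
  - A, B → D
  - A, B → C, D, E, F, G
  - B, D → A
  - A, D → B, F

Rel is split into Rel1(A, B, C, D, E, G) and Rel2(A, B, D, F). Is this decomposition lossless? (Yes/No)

Yes

The shared attributes are {A, B, D} and {A, B, D}⁺ = {A, B, C, D, E, F, G}.
Rel1 is contained in that closure, so Rel1 ∩ Rel2 → Rel1 holds and the join is lossless.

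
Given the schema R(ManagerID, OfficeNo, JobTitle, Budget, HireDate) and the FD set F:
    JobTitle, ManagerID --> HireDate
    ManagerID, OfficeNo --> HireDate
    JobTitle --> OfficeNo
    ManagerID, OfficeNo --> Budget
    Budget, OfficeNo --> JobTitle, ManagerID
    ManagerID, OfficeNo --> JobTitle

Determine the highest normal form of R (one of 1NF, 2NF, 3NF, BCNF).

3NF

Candidate keys: {Budget, JobTitle}, {Budget, OfficeNo}, {JobTitle, ManagerID}, {ManagerID, OfficeNo}. Prime attributes: {Budget, JobTitle, ManagerID, OfficeNo}.
JobTitle --> OfficeNo: {JobTitle}⁺ = {JobTitle, OfficeNo}, which is not all of the attributes, so the left side is not a superkey — BCNF is violated.
Its right-hand attributes {OfficeNo} are all prime, as are those of every other non-superkey FD — the relation is in 3NF.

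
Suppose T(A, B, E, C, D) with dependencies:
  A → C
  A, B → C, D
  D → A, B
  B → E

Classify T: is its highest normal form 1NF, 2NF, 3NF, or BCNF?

Candidate keys: {A, B}, {D}. Prime attributes: {A, B, D}.
A → C breaks BCNF: {A}⁺ = {A, C}, so {A} is not a superkey.
Because {C} is non-prime and the left side of A → C is not a superkey, the relation is not in 3NF.
{A} is a proper subset of the key {A, B}, and {A}⁺ contains the non-prime attribute {C} — a partial dependency, so 2NF is violated.

1NF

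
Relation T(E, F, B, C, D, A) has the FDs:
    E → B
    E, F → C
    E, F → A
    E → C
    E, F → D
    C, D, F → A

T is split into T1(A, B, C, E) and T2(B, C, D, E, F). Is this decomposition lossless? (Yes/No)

No

The shared attributes are {B, C, E} and {B, C, E}⁺ = {B, C, E}.
Neither T1 nor T2 is contained in that closure, so the decomposition is lossy.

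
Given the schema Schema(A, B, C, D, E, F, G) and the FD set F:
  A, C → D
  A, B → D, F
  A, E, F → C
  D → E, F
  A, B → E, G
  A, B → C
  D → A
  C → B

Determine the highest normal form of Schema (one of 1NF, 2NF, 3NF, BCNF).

3NF

Candidate keys: {A, B}, {A, C}, {A, E, F}, {D}. Prime attributes: {A, B, C, D, E, F}.
C → B: {C}⁺ = {B, C}, which is not all of the attributes, so the left side is not a superkey — BCNF is violated.
Since {B} ⊆ prime attributes and every other non-superkey FD also has a prime right side, the schema is in 3NF.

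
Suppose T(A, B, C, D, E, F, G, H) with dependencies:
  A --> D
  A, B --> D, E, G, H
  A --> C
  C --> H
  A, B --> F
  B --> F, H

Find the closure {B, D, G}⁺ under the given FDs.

Start with {B, D, G}.
B --> F, H applies; add {F, H} → now {B, D, F, G, H}.
No further FD applies.

{B, D, F, G, H}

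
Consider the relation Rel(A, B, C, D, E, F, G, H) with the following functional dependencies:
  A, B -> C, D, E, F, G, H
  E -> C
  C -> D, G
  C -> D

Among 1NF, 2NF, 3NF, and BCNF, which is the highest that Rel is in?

2NF

Candidate key: {A, B}. Prime attributes: {A, B}.
E -> C: {E}⁺ = {C, D, E, G}, which is not all of the attributes, so the left side is not a superkey — BCNF is violated.
E -> C has non-prime {C} on the right and a non-superkey on the left, so 3NF fails.
No non-prime attribute depends on a proper subset of any candidate key, so 2NF holds.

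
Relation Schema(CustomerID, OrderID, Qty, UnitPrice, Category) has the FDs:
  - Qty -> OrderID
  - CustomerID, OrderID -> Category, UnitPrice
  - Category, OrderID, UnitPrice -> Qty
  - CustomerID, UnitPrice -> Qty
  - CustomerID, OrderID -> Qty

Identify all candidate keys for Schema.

{CustomerID} never appears on the right of any FD, so every key must include it.
{CustomerID, OrderID} is a candidate key since {CustomerID, OrderID}⁺ = {Category, CustomerID, OrderID, Qty, UnitPrice} covers every attribute.
{CustomerID, Qty} is a candidate key since {CustomerID, Qty}⁺ = {Category, CustomerID, OrderID, Qty, UnitPrice} covers every attribute.
{CustomerID, UnitPrice} is a candidate key since {CustomerID, UnitPrice}⁺ = {Category, CustomerID, OrderID, Qty, UnitPrice} covers every attribute.
Any other superkey properly contains one of these, so there are no further candidate keys.

{CustomerID, OrderID}, {CustomerID, Qty}, {CustomerID, UnitPrice}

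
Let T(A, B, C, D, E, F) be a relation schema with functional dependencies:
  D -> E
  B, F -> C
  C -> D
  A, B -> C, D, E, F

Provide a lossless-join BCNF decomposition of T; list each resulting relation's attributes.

Candidate key of the original relation: {A, B}.
In {A, B, C, D, E, F}, {D} is not a superkey ({D}⁺ restricted to this set is {D, E}), so split on D -> E into {D, E} and {A, B, C, D, F}.
{D, E} is in BCNF.
In {A, B, C, D, F}, {B, F} is not a superkey ({B, F}⁺ restricted to this set is {B, C, D, F}), so split on B, F -> C, D into {B, C, D, F} and {A, B, F}.
In {B, C, D, F}, {C} is not a superkey ({C}⁺ restricted to this set is {C, D}), so split on C -> D into {C, D} and {B, C, F}.
{C, D} is in BCNF.
{B, C, F} is in BCNF.
{A, B, F} is in BCNF.

{A, B, F}; {B, C, F}; {C, D}; {D, E}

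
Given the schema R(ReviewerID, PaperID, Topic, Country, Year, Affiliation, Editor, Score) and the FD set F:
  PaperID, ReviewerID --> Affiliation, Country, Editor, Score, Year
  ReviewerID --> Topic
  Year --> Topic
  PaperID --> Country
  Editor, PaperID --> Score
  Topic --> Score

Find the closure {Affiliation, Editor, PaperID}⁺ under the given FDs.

Start with {Affiliation, Editor, PaperID}.
PaperID --> Country applies; add {Country} → now {Affiliation, Country, Editor, PaperID}.
Editor, PaperID --> Score applies; add {Score} → now {Affiliation, Country, Editor, PaperID, Score}.
No further FD applies.

{Affiliation, Country, Editor, PaperID, Score}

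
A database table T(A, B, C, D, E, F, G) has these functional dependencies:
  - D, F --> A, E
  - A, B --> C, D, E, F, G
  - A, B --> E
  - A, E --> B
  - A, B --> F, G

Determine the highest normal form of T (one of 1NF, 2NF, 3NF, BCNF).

Candidate keys: {A, B}, {A, E}, {D, F}. Prime attributes: {A, B, D, E, F}.
The left-hand side of every FD is a superkey, so BCNF is satisfied.

BCNF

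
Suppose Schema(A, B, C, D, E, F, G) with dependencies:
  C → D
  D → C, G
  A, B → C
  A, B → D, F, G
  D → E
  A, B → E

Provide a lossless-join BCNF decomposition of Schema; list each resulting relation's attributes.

{A, B, C, F}; {C, D, E, G}

Candidate key of the original relation: {A, B}.
In {A, B, C, D, E, F, G}, {C} is not a superkey ({C}⁺ restricted to this set is {C, D, E, G}), so split on C → D, E, G into {C, D, E, G} and {A, B, C, F}.
{C, D, E, G} is in BCNF.
{A, B, C, F} is in BCNF.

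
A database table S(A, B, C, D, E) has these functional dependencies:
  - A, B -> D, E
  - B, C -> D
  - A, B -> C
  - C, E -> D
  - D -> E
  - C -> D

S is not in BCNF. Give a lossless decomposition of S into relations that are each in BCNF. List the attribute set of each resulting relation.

{A, B, C}; {C, D}; {C, E}; {D, E}

Candidate key of the original relation: {A, B}.
Within {A, B, C, D, E}: {B, C}⁺ ∩ {A, B, C, D, E} = {B, C, D, E}, not the whole set, so B, C -> D, E violates BCNF; decompose into {B, C, D, E} and {A, B, C}.
Within {B, C, D, E}: {C, E}⁺ ∩ {B, C, D, E} = {C, D, E}, not the whole set, so C, E -> D violates BCNF; decompose into {C, D, E} and {B, C, E}.
Within {C, D, E}: {D}⁺ ∩ {C, D, E} = {D, E}, not the whole set, so D -> E violates BCNF; decompose into {D, E} and {C, D}.
{D, E} has no BCNF violation.
{C, D} has no BCNF violation.
Within {B, C, E}: {C}⁺ ∩ {B, C, E} = {C, E}, not the whole set, so C -> E violates BCNF; decompose into {C, E} and {B, C}.
{C, E} has no BCNF violation.
{B, C} has no BCNF violation.
{A, B, C} has no BCNF violation.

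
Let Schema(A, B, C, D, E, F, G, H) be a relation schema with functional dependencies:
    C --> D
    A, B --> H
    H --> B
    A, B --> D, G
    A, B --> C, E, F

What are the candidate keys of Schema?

{A, B}, {A, H}

{A} never appears on the right of any FD, so every key must include it.
{A, B}⁺ = {A, B, C, D, E, F, G, H}, which is every attribute, so {A, B} is a candidate key.
{A, H}⁺ = {A, B, C, D, E, F, G, H}, which is every attribute, so {A, H} is a candidate key.
These are minimal and exhaustive — every other superkey contains one of them.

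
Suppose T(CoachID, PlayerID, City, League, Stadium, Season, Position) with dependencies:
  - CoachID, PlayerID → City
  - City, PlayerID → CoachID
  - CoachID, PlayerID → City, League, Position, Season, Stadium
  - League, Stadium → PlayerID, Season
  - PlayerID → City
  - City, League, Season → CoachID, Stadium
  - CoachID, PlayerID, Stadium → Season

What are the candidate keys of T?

{City, League, Season}, {League, Stadium}, {PlayerID}

{PlayerID}⁺ = {City, CoachID, League, PlayerID, Position, Season, Stadium} — all of the relation — so {PlayerID} is a candidate key.
{League, Stadium}⁺ = {City, CoachID, League, PlayerID, Position, Season, Stadium} — all of the relation — so {League, Stadium} is a candidate key.
{City, League, Season}⁺ = {City, CoachID, League, PlayerID, Position, Season, Stadium} — all of the relation — so {City, League, Season} is a candidate key.
These are minimal and exhaustive — every other superkey contains one of them.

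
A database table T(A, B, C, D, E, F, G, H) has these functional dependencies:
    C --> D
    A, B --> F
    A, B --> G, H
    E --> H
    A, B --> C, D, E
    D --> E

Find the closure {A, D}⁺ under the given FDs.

Start with {A, D}.
D --> E applies; add {E} → now {A, D, E}.
E --> H applies; add {H} → now {A, D, E, H}.
No further FD applies.

{A, D, E, H}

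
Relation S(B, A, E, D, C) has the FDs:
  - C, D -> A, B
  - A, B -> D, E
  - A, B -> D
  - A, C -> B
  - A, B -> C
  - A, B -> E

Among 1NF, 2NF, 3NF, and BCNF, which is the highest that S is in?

BCNF

Candidate keys: {A, B}, {A, C}, {C, D}. Prime attributes: {A, B, C, D}.
The left-hand side of every FD is a superkey, so BCNF is satisfied.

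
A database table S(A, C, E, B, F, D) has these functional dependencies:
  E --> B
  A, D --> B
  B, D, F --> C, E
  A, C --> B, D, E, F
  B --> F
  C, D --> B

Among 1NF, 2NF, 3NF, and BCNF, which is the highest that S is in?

Candidate keys: {A, C}, {A, D}. Prime attributes: {A, C, D}.
For E --> B we have {E}⁺ = {B, E, F}; {E} is not a superkey, so BCNF fails.
Because {B} is non-prime and the left side of E --> B is not a superkey, the relation is not in 3NF.
No proper subset of a key has a non-prime attribute in its closure, so there is no partial dependency; 2NF holds.

2NF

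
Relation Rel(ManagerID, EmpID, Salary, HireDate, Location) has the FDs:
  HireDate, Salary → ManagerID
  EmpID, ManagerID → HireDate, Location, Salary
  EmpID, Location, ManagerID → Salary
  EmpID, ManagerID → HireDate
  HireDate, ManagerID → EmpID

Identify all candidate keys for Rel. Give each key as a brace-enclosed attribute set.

{EmpID, ManagerID}, {HireDate, ManagerID}, {HireDate, Salary}

Closure of {EmpID, ManagerID} is {EmpID, HireDate, Location, ManagerID, Salary}, the whole schema; {EmpID, ManagerID} is a candidate key.
Closure of {HireDate, ManagerID} is {EmpID, HireDate, Location, ManagerID, Salary}, the whole schema; {HireDate, ManagerID} is a candidate key.
Closure of {HireDate, Salary} is {EmpID, HireDate, Location, ManagerID, Salary}, the whole schema; {HireDate, Salary} is a candidate key.
These are minimal and exhaustive — every other superkey contains one of them.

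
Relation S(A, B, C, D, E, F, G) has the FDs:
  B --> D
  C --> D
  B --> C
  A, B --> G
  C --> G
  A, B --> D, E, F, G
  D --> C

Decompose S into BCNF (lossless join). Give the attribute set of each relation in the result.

{A, B, E, F}; {B, C}; {C, D, G}

Candidate key of the original relation: {A, B}.
Within {A, B, C, D, E, F, G}: {B}⁺ ∩ {A, B, C, D, E, F, G} = {B, C, D, G}, not the whole set, so B --> C, D, G violates BCNF; decompose into {B, C, D, G} and {A, B, E, F}.
Within {B, C, D, G}: {C}⁺ ∩ {B, C, D, G} = {C, D, G}, not the whole set, so C --> D, G violates BCNF; decompose into {C, D, G} and {B, C}.
{C, D, G}: every determinant is a superkey — BCNF.
{B, C}: every determinant is a superkey — BCNF.
{A, B, E, F}: every determinant is a superkey — BCNF.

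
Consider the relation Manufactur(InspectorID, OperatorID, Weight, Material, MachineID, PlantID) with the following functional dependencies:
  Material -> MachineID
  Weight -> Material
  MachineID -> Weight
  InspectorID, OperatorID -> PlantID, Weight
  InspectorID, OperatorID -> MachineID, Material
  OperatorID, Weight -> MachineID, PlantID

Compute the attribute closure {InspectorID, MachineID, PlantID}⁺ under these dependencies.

Start with {InspectorID, MachineID, PlantID}.
MachineID -> Weight applies; add {Weight} → now {InspectorID, MachineID, PlantID, Weight}.
Weight -> Material applies; add {Material} → now {InspectorID, MachineID, Material, PlantID, Weight}.
No further FD applies.

{InspectorID, MachineID, Material, PlantID, Weight}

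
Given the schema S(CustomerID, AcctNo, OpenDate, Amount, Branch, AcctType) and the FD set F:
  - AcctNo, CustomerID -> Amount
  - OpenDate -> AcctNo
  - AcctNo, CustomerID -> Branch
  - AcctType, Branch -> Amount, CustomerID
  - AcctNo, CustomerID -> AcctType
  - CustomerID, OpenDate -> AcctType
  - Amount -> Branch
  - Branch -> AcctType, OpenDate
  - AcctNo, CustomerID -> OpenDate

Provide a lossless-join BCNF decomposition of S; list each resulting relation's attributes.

Candidate keys of the original relation: {AcctNo, CustomerID}, {Amount}, {Branch}, {CustomerID, OpenDate}.
{AcctNo, AcctType, Amount, Branch, CustomerID, OpenDate}: {OpenDate} determines {AcctNo, OpenDate} here but is not a superkey — split on OpenDate -> AcctNo, giving {AcctNo, OpenDate} and {AcctType, Amount, Branch, CustomerID, OpenDate}.
{AcctNo, OpenDate} is in BCNF.
{AcctType, Amount, Branch, CustomerID, OpenDate} is in BCNF.

{AcctNo, OpenDate}; {AcctType, Amount, Branch, CustomerID, OpenDate}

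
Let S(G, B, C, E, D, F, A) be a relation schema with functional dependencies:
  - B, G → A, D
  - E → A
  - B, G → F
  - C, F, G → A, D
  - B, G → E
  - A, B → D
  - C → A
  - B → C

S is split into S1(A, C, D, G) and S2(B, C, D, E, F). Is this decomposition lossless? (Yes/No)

No

The shared attributes are {C, D} and {C, D}⁺ = {A, C, D}.
Neither S1 nor S2 is contained in that closure, so the decomposition is lossy.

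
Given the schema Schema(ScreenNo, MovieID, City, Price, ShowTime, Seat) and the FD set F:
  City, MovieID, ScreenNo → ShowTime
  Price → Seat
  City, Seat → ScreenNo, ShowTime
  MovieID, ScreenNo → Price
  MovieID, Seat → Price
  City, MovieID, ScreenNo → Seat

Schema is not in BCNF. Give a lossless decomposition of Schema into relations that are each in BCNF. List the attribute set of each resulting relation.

Candidate keys of the original relation: {City, MovieID, Price}, {City, MovieID, ScreenNo}, {City, MovieID, Seat}.
In {City, MovieID, Price, ScreenNo, Seat, ShowTime}, {Price} is not a superkey ({Price}⁺ restricted to this set is {Price, Seat}), so split on Price → Seat into {Price, Seat} and {City, MovieID, Price, ScreenNo, ShowTime}.
{Price, Seat} has no BCNF violation.
In {City, MovieID, Price, ScreenNo, ShowTime}, {MovieID, ScreenNo} is not a superkey ({MovieID, ScreenNo}⁺ restricted to this set is {MovieID, Price, ScreenNo}), so split on MovieID, ScreenNo → Price into {MovieID, Price, ScreenNo} and {City, MovieID, ScreenNo, ShowTime}.
{MovieID, Price, ScreenNo} has no BCNF violation.
{City, MovieID, ScreenNo, ShowTime} has no BCNF violation.

{City, MovieID, ScreenNo, ShowTime}; {MovieID, Price, ScreenNo}; {Price, Seat}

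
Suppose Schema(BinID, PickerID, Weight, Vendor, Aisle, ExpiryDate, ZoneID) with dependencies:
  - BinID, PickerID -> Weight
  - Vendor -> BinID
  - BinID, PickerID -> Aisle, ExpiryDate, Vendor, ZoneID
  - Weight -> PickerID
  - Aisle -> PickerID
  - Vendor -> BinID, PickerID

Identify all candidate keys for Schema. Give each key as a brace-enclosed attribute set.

{Aisle, BinID}, {BinID, PickerID}, {BinID, Weight}, {Vendor}

{Vendor} is a candidate key since {Vendor}⁺ = {Aisle, BinID, ExpiryDate, PickerID, Vendor, Weight, ZoneID} covers every attribute.
{Aisle, BinID} is a candidate key since {Aisle, BinID}⁺ = {Aisle, BinID, ExpiryDate, PickerID, Vendor, Weight, ZoneID} covers every attribute.
{BinID, PickerID} is a candidate key since {BinID, PickerID}⁺ = {Aisle, BinID, ExpiryDate, PickerID, Vendor, Weight, ZoneID} covers every attribute.
{BinID, Weight} is a candidate key since {BinID, Weight}⁺ = {Aisle, BinID, ExpiryDate, PickerID, Vendor, Weight, ZoneID} covers every attribute.
No proper subset of any of these is a key, and no other minimal superkey exists.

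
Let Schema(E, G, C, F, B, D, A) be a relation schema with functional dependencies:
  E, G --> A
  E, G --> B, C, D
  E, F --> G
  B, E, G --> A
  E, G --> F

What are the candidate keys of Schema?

{E} never appears on the right of any FD, so every key must include it.
Closure of {E, F} is {A, B, C, D, E, F, G}, the whole schema; {E, F} is a candidate key.
Closure of {E, G} is {A, B, C, D, E, F, G}, the whole schema; {E, G} is a candidate key.
No proper subset of any of these is a key, and no other minimal superkey exists.

{E, F}, {E, G}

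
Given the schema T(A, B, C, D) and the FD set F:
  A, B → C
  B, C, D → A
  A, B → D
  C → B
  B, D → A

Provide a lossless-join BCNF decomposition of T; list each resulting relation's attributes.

{A, C, D}; {B, C}

Candidate keys of the original relation: {A, B}, {A, C}, {B, D}, {C, D}.
{A, B, C, D}: {C} determines {B, C} here but is not a superkey — split on C → B, giving {B, C} and {A, C, D}.
{B, C} is in BCNF.
{A, C, D} is in BCNF.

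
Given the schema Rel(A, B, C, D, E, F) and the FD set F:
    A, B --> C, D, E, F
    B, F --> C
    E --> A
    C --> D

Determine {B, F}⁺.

{B, C, D, F}

Start with {B, F}.
B, F --> C applies; add {C} → now {B, C, F}.
C --> D applies; add {D} → now {B, C, D, F}.
No further FD applies.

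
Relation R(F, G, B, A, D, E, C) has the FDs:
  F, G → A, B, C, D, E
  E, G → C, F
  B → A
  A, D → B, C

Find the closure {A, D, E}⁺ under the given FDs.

Start with {A, D, E}.
A, D → B, C applies; add {B, C} → now {A, B, C, D, E}.
No further FD applies.

{A, B, C, D, E}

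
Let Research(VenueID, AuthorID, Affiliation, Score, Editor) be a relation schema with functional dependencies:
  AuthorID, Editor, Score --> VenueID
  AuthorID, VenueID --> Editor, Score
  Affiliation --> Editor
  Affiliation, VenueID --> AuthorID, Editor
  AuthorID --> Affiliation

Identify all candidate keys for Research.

{Affiliation, VenueID}, {AuthorID, Score}, {AuthorID, VenueID}

{Affiliation, VenueID}⁺ = {Affiliation, AuthorID, Editor, Score, VenueID} — all of the relation — so {Affiliation, VenueID} is a candidate key.
{AuthorID, Score}⁺ = {Affiliation, AuthorID, Editor, Score, VenueID} — all of the relation — so {AuthorID, Score} is a candidate key.
{AuthorID, VenueID}⁺ = {Affiliation, AuthorID, Editor, Score, VenueID} — all of the relation — so {AuthorID, VenueID} is a candidate key.
These are minimal and exhaustive — every other superkey contains one of them.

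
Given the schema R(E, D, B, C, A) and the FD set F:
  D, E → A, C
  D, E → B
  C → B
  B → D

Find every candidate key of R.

Attributes never on any right-hand side: {E} — every candidate key must contain it.
{B, E} is a candidate key since {B, E}⁺ = {A, B, C, D, E} covers every attribute.
{C, E} is a candidate key since {C, E}⁺ = {A, B, C, D, E} covers every attribute.
{D, E} is a candidate key since {D, E}⁺ = {A, B, C, D, E} covers every attribute.
Any other superkey properly contains one of these, so there are no further candidate keys.

{B, E}, {C, E}, {D, E}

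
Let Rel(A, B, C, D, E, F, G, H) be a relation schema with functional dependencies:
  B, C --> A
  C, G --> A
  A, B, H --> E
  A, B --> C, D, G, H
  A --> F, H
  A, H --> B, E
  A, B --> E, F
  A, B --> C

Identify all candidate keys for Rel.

{A}⁺ = {A, B, C, D, E, F, G, H} — all of the relation — so {A} is a candidate key.
{B, C}⁺ = {A, B, C, D, E, F, G, H} — all of the relation — so {B, C} is a candidate key.
{C, G}⁺ = {A, B, C, D, E, F, G, H} — all of the relation — so {C, G} is a candidate key.
These are minimal and exhaustive — every other superkey contains one of them.

{A}, {B, C}, {C, G}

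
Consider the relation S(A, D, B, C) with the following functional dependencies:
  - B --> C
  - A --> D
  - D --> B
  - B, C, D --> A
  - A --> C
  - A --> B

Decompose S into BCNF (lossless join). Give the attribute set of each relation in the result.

{A, B, D}; {B, C}

Candidate keys of the original relation: {A}, {D}.
{A, B, C, D}: {B} determines {B, C} here but is not a superkey — split on B --> C, giving {B, C} and {A, B, D}.
{B, C}: every determinant is a superkey — BCNF.
{A, B, D}: every determinant is a superkey — BCNF.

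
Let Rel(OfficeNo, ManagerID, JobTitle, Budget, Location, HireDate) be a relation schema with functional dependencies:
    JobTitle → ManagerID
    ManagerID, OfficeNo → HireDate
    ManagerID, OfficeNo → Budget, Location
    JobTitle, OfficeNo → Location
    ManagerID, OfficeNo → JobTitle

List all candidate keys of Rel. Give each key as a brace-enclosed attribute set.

No FD produces {OfficeNo}, so it must be in every candidate key.
{JobTitle, OfficeNo}⁺ = {Budget, HireDate, JobTitle, Location, ManagerID, OfficeNo} — all of the relation — so {JobTitle, OfficeNo} is a candidate key.
{ManagerID, OfficeNo}⁺ = {Budget, HireDate, JobTitle, Location, ManagerID, OfficeNo} — all of the relation — so {ManagerID, OfficeNo} is a candidate key.
These are minimal and exhaustive — every other superkey contains one of them.

{JobTitle, OfficeNo}, {ManagerID, OfficeNo}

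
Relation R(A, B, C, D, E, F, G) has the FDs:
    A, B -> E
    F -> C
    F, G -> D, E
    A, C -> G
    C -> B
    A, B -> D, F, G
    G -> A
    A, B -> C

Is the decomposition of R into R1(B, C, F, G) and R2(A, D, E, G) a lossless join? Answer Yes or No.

No

The shared attributes are {G} and {G}⁺ = {A, G}.
Neither R1 nor R2 is contained in that closure, so the decomposition is lossy.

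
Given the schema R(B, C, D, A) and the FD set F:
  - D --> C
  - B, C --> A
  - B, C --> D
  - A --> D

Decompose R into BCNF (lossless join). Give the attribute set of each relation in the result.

Candidate keys of the original relation: {A, B}, {B, C}, {B, D}.
{A, B, C, D}: {D} determines {C, D} here but is not a superkey — split on D --> C, giving {C, D} and {A, B, D}.
{C, D} is in BCNF.
{A, B, D}: {A} determines {A, D} here but is not a superkey — split on A --> D, giving {A, D} and {A, B}.
{A, D} is in BCNF.
{A, B} is in BCNF.

{A, B}; {A, D}; {C, D}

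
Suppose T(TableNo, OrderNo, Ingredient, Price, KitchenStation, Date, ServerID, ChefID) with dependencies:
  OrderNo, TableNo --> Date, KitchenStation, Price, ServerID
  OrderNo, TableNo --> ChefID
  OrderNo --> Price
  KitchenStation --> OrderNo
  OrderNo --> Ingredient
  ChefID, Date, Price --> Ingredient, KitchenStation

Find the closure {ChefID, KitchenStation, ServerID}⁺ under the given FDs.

{ChefID, Ingredient, KitchenStation, OrderNo, Price, ServerID}

Start with {ChefID, KitchenStation, ServerID}.
KitchenStation --> OrderNo applies; add {OrderNo} → now {ChefID, KitchenStation, OrderNo, ServerID}.
OrderNo --> Ingredient applies; add {Ingredient} → now {ChefID, Ingredient, KitchenStation, OrderNo, ServerID}.
OrderNo --> Price applies; add {Price} → now {ChefID, Ingredient, KitchenStation, OrderNo, Price, ServerID}.
No further FD applies.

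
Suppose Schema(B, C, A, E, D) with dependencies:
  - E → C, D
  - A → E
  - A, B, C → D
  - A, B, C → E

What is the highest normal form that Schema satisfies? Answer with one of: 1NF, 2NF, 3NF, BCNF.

1NF

Candidate key: {A, B}. Prime attributes: {A, B}.
For E → C, D we have {E}⁺ = {C, D, E}; {E} is not a superkey, so BCNF fails.
E → C, D has non-prime {C, D} on the right and a non-superkey on the left, so 3NF fails.
{A} is a proper subset of the key {A, B}, and {A}⁺ contains the non-prime attributes {C, D, E} — a partial dependency, so 2NF is violated.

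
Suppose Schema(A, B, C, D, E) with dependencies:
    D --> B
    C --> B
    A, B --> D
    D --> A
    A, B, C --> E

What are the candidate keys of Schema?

{A, C}, {C, D}

{C} never appears on the right of any FD, so every key must include it.
{A, C}⁺ = {A, B, C, D, E}, which is every attribute, so {A, C} is a candidate key.
{C, D}⁺ = {A, B, C, D, E}, which is every attribute, so {C, D} is a candidate key.
Any other superkey properly contains one of these, so there are no further candidate keys.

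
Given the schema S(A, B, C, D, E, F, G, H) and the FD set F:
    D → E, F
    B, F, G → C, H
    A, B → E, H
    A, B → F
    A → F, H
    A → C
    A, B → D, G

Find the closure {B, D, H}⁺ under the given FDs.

Start with {B, D, H}.
D → E, F applies; add {E, F} → now {B, D, E, F, H}.
No further FD applies.

{B, D, E, F, H}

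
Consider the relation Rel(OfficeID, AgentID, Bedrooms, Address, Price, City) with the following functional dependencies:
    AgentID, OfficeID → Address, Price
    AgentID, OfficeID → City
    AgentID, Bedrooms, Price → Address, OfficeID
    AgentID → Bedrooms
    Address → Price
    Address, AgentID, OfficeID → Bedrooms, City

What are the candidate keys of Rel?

Attributes never on any right-hand side: {AgentID} — every candidate key must contain it.
Closure of {Address, AgentID} is {Address, AgentID, Bedrooms, City, OfficeID, Price}, the whole schema; {Address, AgentID} is a candidate key.
Closure of {AgentID, OfficeID} is {Address, AgentID, Bedrooms, City, OfficeID, Price}, the whole schema; {AgentID, OfficeID} is a candidate key.
Closure of {AgentID, Price} is {Address, AgentID, Bedrooms, City, OfficeID, Price}, the whole schema; {AgentID, Price} is a candidate key.
No proper subset of any of these is a key, and no other minimal superkey exists.

{Address, AgentID}, {AgentID, OfficeID}, {AgentID, Price}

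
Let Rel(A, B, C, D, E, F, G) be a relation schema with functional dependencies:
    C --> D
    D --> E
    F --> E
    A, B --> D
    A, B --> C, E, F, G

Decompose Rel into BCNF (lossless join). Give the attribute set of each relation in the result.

Candidate key of the original relation: {A, B}.
In {A, B, C, D, E, F, G}, {C} is not a superkey ({C}⁺ restricted to this set is {C, D, E}), so split on C --> D, E into {C, D, E} and {A, B, C, F, G}.
In {C, D, E}, {D} is not a superkey ({D}⁺ restricted to this set is {D, E}), so split on D --> E into {D, E} and {C, D}.
{D, E} is in BCNF.
{C, D} is in BCNF.
{A, B, C, F, G} is in BCNF.

{A, B, C, F, G}; {C, D}; {D, E}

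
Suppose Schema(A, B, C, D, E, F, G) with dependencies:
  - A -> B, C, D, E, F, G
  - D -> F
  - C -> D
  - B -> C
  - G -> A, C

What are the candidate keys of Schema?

{A}, {G}

Closure of {A} is {A, B, C, D, E, F, G}, the whole schema; {A} is a candidate key.
Closure of {G} is {A, B, C, D, E, F, G}, the whole schema; {G} is a candidate key.
No proper subset of any of these is a key, and no other minimal superkey exists.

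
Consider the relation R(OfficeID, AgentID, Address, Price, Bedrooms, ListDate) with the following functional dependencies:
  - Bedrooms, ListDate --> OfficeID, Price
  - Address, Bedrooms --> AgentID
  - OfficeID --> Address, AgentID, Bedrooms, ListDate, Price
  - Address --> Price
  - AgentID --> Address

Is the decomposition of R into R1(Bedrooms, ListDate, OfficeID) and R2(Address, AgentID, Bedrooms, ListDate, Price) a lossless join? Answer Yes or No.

R1 ∩ R2 = {Bedrooms, ListDate}; its closure under F is {Address, AgentID, Bedrooms, ListDate, OfficeID, Price}.
This includes all of R1, so the common attributes are a superkey of R1 — the join is lossless.

Yes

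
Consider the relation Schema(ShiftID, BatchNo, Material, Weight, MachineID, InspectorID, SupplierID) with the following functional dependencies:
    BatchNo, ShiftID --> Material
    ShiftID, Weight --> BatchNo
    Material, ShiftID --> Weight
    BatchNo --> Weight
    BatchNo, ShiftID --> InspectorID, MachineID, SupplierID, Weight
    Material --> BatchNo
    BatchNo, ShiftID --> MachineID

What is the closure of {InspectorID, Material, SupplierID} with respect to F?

Start with {InspectorID, Material, SupplierID}.
Material --> BatchNo applies; add {BatchNo} → now {BatchNo, InspectorID, Material, SupplierID}.
BatchNo --> Weight applies; add {Weight} → now {BatchNo, InspectorID, Material, SupplierID, Weight}.
No further FD applies.

{BatchNo, InspectorID, Material, SupplierID, Weight}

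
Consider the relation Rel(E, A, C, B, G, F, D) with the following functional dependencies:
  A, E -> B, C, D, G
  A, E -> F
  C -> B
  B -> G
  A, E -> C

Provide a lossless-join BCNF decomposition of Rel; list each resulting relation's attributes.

Candidate key of the original relation: {A, E}.
Within {A, B, C, D, E, F, G}: {C}⁺ ∩ {A, B, C, D, E, F, G} = {B, C, G}, not the whole set, so C -> B, G violates BCNF; decompose into {B, C, G} and {A, C, D, E, F}.
Within {B, C, G}: {B}⁺ ∩ {B, C, G} = {B, G}, not the whole set, so B -> G violates BCNF; decompose into {B, G} and {B, C}.
{B, G} has no BCNF violation.
{B, C} has no BCNF violation.
{A, C, D, E, F} has no BCNF violation.

{A, C, D, E, F}; {B, C}; {B, G}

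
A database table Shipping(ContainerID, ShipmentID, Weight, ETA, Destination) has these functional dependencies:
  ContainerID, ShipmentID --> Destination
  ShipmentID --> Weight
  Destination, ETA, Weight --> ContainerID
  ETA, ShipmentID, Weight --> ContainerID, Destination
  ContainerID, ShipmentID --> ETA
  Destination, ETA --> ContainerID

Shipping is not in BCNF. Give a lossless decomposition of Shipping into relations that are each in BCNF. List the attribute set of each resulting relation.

Candidate keys of the original relation: {ContainerID, ShipmentID}, {ETA, ShipmentID}.
{ContainerID, Destination, ETA, ShipmentID, Weight}: {ShipmentID} determines {ShipmentID, Weight} here but is not a superkey — split on ShipmentID --> Weight, giving {ShipmentID, Weight} and {ContainerID, Destination, ETA, ShipmentID}.
{ShipmentID, Weight} has no BCNF violation.
{ContainerID, Destination, ETA, ShipmentID}: {Destination, ETA} determines {ContainerID, Destination, ETA} here but is not a superkey — split on Destination, ETA --> ContainerID, giving {ContainerID, Destination, ETA} and {Destination, ETA, ShipmentID}.
{ContainerID, Destination, ETA} has no BCNF violation.
{Destination, ETA, ShipmentID} has no BCNF violation.

{ContainerID, Destination, ETA}; {Destination, ETA, ShipmentID}; {ShipmentID, Weight}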